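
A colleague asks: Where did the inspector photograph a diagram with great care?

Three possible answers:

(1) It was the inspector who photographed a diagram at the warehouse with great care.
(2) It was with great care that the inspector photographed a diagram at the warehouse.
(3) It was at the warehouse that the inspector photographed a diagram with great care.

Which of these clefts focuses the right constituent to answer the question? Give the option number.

The question word "where" targets the location.
Option (1) clefts "the inspector" — the subject (agent), not what was asked.
Option (2) clefts "with great care" — the manner, not what was asked.
Option (3) clefts "at the warehouse" — that matches what the question asks about.
So the congruent reply is (3).

3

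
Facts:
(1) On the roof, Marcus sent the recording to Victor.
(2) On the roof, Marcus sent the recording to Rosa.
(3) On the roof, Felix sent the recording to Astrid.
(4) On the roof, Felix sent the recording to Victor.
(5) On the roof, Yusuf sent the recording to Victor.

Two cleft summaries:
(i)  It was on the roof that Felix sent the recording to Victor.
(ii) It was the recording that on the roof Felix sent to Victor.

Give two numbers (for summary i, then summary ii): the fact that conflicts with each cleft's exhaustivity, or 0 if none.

(i): focus "on the roof". No fact shares Felix as agent and the recording as thing and Victor as recipient with a different setting. 0.
(ii): focus "the recording". No fact shares Felix as agent and Victor as recipient and on the roof as setting with a different thing. 0.

0, 0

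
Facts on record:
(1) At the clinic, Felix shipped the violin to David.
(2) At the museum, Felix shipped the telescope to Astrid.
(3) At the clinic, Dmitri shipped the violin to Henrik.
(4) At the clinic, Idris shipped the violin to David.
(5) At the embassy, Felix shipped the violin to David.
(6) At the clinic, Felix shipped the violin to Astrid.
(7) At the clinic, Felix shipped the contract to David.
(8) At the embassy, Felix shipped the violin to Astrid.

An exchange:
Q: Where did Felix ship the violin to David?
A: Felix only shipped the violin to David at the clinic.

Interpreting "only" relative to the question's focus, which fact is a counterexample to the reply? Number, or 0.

5

Answering "Where did ...?" puts focus on the setting — here, "at the clinic".
So "only" ranges over settings; the rest (agent = Felix, thing = the violin, recipient = David) is presupposed.
Fact (5) shares the background with a different setting (at the embassy) — counterexample.
(Fact (7) would refute a reading with focus on the thing — but that is not what the question asks.)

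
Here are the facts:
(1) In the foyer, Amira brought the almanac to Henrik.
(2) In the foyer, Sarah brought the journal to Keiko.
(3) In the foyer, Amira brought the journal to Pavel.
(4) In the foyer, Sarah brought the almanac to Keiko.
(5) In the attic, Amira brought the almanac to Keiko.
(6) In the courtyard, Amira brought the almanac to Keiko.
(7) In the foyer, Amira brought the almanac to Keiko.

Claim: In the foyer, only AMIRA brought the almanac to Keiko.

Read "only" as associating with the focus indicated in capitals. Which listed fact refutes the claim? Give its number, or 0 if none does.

Focus (in capitals) is "Amira" — the agent. "Only" excludes alternative agents while holding fixed thing = the almanac, recipient = Keiko, setting = in the foyer.
Fact (4) matches on thing = the almanac, recipient = Keiko, setting = in the foyer, but has agent = Sarah instead. That refutes the claim.

4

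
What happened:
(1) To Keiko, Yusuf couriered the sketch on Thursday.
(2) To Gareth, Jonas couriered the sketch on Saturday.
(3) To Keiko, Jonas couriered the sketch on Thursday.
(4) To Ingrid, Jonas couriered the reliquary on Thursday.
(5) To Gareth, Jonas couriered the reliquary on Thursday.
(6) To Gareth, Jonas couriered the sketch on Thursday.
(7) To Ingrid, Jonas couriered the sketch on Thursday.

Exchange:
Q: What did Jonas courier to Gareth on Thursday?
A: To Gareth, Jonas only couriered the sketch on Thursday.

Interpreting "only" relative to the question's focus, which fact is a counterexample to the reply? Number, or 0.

The question "What did ...?" targets the thing, so in the reply the focus falls on "the sketch".
"Only" then excludes alternative things while the background — Jonas as agent and Gareth as recipient and on Thursday as setting — is held fixed.
Fact (5) keeps Jonas as agent and Gareth as recipient and on Thursday as setting but has thing = the reliquary; that refutes the reply.
(Fact (3) would refute a reading with focus on the recipient — but that is not what the question asks.)

5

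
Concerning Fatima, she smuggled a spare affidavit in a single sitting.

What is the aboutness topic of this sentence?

Fatima

The construction explicitly marks "Fatima" as what the sentence is about — the topic.
The remainder of the clause is the comment (what is said about the topic).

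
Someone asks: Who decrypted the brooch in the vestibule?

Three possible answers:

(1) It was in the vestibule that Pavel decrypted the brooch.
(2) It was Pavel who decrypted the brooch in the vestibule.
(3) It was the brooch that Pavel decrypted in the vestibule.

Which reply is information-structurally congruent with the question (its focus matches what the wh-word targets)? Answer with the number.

The question word "who" targets the subject (agent).
Option (1) clefts "in the vestibule" — the location, not what was asked.
Option (2) clefts "Pavel" — that matches what the question asks about.
Option (3) clefts "the brooch" — the direct object, not what was asked.
So the congruent reply is (2).

2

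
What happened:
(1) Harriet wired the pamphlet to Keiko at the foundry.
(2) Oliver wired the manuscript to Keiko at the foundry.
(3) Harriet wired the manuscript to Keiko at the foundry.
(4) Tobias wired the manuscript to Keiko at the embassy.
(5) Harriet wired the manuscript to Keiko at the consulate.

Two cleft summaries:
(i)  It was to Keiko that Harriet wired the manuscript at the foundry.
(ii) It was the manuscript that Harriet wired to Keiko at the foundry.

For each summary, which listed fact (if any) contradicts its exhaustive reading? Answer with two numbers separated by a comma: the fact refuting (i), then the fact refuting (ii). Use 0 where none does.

0, 1

Summary (i) focuses "Keiko" (the recipient); background Harriet as agent and the manuscript as thing and at the foundry as setting. No fact matches that background with a different recipient, so 0.
Summary (ii) focuses "the manuscript" (the thing); background Harriet as agent and Keiko as recipient and at the foundry as setting. Fact (1) matches that background with thing = the pamphlet — refutes (ii).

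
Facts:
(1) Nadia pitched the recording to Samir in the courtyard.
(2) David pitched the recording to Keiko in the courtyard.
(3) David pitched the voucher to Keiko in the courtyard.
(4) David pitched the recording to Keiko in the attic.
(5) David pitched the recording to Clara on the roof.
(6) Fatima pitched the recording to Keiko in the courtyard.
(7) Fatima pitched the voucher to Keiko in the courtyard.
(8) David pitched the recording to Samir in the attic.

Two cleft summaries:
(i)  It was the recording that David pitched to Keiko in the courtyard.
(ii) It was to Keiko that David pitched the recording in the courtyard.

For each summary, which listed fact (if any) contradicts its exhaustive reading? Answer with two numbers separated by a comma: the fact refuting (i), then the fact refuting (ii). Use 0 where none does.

Summary (i) focuses "the recording" (the thing); background agent = David, recipient = Keiko, setting = in the courtyard. Fact (3) matches that background with thing = the voucher — refutes (i).
Summary (ii) focuses "Keiko" (the recipient); background agent = David, thing = the recording, setting = in the courtyard. No fact matches that background with a different recipient, so 0.

3, 0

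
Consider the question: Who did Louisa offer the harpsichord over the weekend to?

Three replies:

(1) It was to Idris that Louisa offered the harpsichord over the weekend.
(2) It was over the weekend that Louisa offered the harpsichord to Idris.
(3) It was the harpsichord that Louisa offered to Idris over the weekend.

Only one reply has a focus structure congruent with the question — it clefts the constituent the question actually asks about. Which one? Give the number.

1

The question word "who" targets the recipient.
Option (1) clefts "to Idris" — that matches what the question asks about.
Option (2) clefts "over the weekend" — the time, not what was asked.
Option (3) clefts "the harpsichord" — the direct object, not what was asked.
So the congruent reply is (1).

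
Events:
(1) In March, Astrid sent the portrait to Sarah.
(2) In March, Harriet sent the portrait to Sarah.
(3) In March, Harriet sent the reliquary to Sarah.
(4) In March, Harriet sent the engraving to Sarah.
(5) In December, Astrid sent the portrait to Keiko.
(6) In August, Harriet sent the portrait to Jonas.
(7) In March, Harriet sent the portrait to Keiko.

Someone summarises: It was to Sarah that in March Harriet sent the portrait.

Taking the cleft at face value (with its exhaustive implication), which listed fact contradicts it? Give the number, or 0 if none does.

The cleft puts "Sarah" in focus and presupposes the open proposition with same agent, thing, setting (Harriet / the portrait / in March).
Exhaustivity: Sarah is the only recipient satisfying that background.
Fact (7) shares the background but with recipient = Keiko; exhaustivity is violated.

7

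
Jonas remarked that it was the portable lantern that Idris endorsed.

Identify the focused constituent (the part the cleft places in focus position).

the portable lantern

In an it-cleft "It was X that/who ...", the clefted constituent X is the focus; the that/who-clause expresses the presupposed open proposition.
Here the focus is "the portable lantern". The backgrounded (presupposed) material includes "Idris".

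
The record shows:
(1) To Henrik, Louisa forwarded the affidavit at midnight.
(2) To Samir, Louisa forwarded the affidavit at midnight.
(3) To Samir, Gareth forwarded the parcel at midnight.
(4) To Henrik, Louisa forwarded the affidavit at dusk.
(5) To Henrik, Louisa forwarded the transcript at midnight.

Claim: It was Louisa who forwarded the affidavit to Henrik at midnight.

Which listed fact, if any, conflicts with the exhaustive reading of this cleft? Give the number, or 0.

0

Focus of the cleft: "Louisa" (the agent). Presupposed background: thing = the affidavit, recipient = Henrik, setting = at midnight.
Exhaustivity: Louisa is the only agent satisfying that background.
No listed fact matches the background with a different agent. Exhaustivity holds.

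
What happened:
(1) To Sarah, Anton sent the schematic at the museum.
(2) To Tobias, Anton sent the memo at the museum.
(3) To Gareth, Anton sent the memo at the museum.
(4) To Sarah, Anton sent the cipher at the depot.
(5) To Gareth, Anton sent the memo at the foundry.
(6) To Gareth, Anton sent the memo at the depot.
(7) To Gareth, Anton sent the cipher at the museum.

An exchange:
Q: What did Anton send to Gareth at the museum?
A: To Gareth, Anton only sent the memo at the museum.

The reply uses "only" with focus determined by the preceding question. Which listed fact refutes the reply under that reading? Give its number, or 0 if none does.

The question "What did ...?" targets the thing, so in the reply the focus falls on "the memo".
So "only" ranges over things; the rest (same agent, recipient, setting (Anton / Gareth / at the museum)) is presupposed.
Fact (7) keeps same agent, recipient, setting (Anton / Gareth / at the museum) but has thing = the cipher; that refutes the reply.
(Fact (5) would refute a reading with focus on the setting — but that is not what the question asks.)

7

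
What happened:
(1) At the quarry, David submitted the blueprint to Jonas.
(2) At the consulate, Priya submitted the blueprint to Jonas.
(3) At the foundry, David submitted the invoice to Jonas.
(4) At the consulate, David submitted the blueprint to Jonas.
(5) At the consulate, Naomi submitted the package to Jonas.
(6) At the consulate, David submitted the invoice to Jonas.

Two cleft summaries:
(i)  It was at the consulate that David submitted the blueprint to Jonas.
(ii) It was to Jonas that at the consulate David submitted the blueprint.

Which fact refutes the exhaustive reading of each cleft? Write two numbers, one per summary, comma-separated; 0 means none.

1, 0

(i): focus "at the consulate". Looking for David as agent and the blueprint as thing and Jonas as recipient with some other setting — fact (1) has at the quarry there. Refuted.
(ii): focus "Jonas". No fact shares David as agent and the blueprint as thing and at the consulate as setting with a different recipient. 0.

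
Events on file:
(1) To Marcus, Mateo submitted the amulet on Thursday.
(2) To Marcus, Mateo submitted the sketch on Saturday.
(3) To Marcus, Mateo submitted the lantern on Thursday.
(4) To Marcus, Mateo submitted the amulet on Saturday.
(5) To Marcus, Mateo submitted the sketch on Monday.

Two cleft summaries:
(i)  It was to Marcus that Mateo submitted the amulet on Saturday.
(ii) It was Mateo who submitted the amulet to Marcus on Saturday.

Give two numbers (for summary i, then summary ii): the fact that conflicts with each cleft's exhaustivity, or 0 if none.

Summary (i) focuses "Marcus" (the recipient); background same agent, thing, setting (Mateo / the amulet / on Saturday). No fact matches that background with a different recipient, so 0.
Summary (ii) focuses "Mateo" (the agent); background same thing, recipient, setting (the amulet / Marcus / on Saturday). No fact matches that background with a different agent, so 0.

0, 0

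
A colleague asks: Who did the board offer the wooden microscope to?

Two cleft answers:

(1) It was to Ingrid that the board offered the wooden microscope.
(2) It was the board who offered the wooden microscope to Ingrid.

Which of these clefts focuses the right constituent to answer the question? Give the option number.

The question word "who" targets the recipient.
Option (1) clefts "to Ingrid" — that matches what the question asks about.
Option (2) clefts "the board" — the subject (agent), not what was asked.
So the congruent reply is (1).

1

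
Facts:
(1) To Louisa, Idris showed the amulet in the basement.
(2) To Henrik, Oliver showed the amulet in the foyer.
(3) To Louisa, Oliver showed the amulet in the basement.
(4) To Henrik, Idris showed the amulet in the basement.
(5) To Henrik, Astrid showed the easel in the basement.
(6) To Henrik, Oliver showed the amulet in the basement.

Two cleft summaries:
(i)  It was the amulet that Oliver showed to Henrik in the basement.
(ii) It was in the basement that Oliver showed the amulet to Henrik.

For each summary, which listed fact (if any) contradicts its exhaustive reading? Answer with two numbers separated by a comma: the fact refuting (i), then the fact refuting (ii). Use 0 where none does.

Summary (i) focuses "the amulet" (the thing); background Oliver as agent and Henrik as recipient and in the basement as setting. No fact matches that background with a different thing, so 0.
Summary (ii) focuses "in the basement" (the setting); background Oliver as agent and the amulet as thing and Henrik as recipient. Fact (2) matches that background with setting = in the foyer — refutes (ii).

0, 2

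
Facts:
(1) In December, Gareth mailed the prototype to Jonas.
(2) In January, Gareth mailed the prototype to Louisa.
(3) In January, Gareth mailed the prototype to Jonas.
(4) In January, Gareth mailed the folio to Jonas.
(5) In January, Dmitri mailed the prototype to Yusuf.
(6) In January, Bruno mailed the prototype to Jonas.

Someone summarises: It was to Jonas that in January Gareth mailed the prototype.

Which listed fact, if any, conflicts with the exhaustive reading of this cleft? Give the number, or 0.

Focus of the cleft: "Jonas" (the recipient). Presupposed background: Gareth as agent and the prototype as thing and in January as setting.
The exhaustive reading says no other recipient fits that background.
Fact (2) shares the background but with recipient = Louisa; exhaustivity is violated.

2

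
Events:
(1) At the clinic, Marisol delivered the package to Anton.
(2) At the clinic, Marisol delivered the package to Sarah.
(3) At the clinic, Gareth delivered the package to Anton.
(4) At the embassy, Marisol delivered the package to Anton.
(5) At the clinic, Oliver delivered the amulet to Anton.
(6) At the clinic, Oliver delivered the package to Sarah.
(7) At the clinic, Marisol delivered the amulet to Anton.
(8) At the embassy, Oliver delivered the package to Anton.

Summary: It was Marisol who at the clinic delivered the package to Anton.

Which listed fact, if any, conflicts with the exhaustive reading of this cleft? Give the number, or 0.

3

The cleft puts "Marisol" in focus and presupposes the open proposition with the package as thing and Anton as recipient and at the clinic as setting.
Exhaustivity: Marisol is the only agent satisfying that background.
But fact (3) also has the package as thing and Anton as recipient and at the clinic as setting, with agent = Gareth — so the exhaustive reading fails.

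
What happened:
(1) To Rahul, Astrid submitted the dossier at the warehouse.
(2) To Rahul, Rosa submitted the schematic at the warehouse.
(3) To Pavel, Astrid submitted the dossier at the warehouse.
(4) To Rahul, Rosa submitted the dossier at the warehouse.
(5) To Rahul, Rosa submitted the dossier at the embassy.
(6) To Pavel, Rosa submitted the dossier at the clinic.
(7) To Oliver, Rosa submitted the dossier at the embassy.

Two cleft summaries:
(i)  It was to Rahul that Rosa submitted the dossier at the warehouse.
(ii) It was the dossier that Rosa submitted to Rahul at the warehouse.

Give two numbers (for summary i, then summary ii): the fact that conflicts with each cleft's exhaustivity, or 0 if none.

Summary (i) focuses "Rahul" (the recipient); background same agent, thing, setting (Rosa / the dossier / at the warehouse). No fact matches that background with a different recipient, so 0.
Summary (ii) focuses "the dossier" (the thing); background same agent, recipient, setting (Rosa / Rahul / at the warehouse). Fact (2) matches that background with thing = the schematic — refutes (ii).

0, 2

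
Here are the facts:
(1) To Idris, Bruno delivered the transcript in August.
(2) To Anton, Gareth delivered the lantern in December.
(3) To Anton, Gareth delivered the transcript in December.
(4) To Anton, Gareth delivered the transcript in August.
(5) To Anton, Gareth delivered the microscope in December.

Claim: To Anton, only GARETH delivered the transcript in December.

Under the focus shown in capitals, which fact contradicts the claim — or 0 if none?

Focus (in capitals) is "Gareth" — the agent. "Only" excludes alternative agents while holding fixed thing = the transcript, recipient = Anton, setting = in December.
No fact matches thing = the transcript, recipient = Anton, setting = in December with a different agent — every other fact differs on at least one backgrounded slot. So no fact refutes it.

0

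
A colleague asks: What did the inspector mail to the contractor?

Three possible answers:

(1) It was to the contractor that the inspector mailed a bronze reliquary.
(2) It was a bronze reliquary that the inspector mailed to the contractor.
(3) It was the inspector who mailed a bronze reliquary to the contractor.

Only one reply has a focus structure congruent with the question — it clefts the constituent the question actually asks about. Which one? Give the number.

2

The question word "what" targets the direct object.
Option (1) clefts "to the contractor" — the recipient, not what was asked.
Option (2) clefts "a bronze reliquary" — that matches what the question asks about.
Option (3) clefts "the inspector" — the subject (agent), not what was asked.
So the congruent reply is (2).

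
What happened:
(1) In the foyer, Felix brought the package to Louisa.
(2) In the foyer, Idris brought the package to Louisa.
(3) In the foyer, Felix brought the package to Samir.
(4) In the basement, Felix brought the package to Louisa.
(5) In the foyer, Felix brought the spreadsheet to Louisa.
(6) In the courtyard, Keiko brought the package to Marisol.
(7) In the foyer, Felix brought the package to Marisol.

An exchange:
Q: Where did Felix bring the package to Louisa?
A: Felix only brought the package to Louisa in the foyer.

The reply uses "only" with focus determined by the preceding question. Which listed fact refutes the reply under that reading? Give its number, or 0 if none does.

The question "Where did ...?" targets the setting, so in the reply the focus falls on "in the foyer".
So "only" ranges over settings; the rest (agent = Felix, thing = the package, recipient = Louisa) is presupposed.
Fact (4) shares the background with a different setting (in the basement) — counterexample.
(Fact (5) would refute a reading with focus on the thing — but that is not what the question asks.)

4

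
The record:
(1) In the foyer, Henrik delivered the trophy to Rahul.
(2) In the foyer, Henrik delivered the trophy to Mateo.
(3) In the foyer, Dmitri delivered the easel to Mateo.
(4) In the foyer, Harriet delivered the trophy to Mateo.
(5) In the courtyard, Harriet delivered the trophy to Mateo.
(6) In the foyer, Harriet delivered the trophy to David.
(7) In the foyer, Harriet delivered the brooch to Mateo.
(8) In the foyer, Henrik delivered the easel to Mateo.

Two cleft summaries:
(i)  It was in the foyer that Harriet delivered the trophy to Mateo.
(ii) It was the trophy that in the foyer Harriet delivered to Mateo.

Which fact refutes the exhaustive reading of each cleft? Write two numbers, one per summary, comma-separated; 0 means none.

5, 7

(i): focus "in the foyer". Looking for Harriet as agent and the trophy as thing and Mateo as recipient with some other setting — fact (5) has in the courtyard there. Refuted.
(ii): focus "the trophy". Looking for Harriet as agent and Mateo as recipient and in the foyer as setting with some other thing — fact (7) has the brooch there. Refuted.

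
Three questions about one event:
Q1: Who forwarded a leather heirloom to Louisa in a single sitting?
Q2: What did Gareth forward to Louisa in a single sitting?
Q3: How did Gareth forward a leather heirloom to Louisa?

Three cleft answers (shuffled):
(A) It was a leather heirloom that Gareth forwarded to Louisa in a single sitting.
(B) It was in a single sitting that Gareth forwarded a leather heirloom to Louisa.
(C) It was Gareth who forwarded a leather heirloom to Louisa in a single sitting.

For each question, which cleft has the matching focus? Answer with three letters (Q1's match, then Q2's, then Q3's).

CAB

Q1 asks about the subject (agent); cleft (C) focuses "Gareth", which is the subject (agent) — so Q1 → C.
Q2 asks about the direct object; cleft (A) focuses "a leather heirloom", which is the direct object — so Q2 → A.
Q3 asks about the manner; cleft (B) focuses "in a single sitting", which is the manner — so Q3 → B.
Mapping: Q1→C, Q2→A, Q3→B.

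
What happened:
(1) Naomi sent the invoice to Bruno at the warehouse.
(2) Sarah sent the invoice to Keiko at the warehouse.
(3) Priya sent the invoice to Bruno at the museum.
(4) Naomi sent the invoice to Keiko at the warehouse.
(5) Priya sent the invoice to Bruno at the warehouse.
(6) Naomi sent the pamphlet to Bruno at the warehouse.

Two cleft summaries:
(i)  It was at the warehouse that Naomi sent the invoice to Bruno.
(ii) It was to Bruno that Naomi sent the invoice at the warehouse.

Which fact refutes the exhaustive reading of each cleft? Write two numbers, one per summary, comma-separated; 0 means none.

(i): focus "at the warehouse". No fact shares Naomi as agent and the invoice as thing and Bruno as recipient with a different setting. 0.
(ii): focus "Bruno". Looking for Naomi as agent and the invoice as thing and at the warehouse as setting with some other recipient — fact (4) has Keiko there. Refuted.

0, 4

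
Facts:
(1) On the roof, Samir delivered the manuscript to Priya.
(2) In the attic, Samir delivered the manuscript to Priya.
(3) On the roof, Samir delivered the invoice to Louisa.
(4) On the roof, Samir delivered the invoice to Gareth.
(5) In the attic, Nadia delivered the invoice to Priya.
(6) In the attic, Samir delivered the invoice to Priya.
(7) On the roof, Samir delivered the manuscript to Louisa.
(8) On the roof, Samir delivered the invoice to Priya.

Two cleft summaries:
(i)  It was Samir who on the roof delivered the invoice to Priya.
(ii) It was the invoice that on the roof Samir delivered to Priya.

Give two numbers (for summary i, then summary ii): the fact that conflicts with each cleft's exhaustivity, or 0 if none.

0, 1

Summary (i) focuses "Samir" (the agent); background the invoice as thing and Priya as recipient and on the roof as setting. No fact matches that background with a different agent, so 0.
Summary (ii) focuses "the invoice" (the thing); background Samir as agent and Priya as recipient and on the roof as setting. Fact (1) matches that background with thing = the manuscript — refutes (ii).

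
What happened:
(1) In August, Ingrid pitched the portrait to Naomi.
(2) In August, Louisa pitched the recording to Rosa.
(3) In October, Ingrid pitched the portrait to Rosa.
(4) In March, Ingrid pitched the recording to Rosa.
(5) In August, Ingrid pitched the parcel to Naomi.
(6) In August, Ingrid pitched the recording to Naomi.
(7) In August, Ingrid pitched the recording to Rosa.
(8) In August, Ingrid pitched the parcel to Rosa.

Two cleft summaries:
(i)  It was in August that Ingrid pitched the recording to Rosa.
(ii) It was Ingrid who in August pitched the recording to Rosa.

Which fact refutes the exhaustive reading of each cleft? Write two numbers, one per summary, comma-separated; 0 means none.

4, 2

(i): focus "in August". Looking for agent = Ingrid, thing = the recording, recipient = Rosa with some other setting — fact (4) has in March there. Refuted.
(ii): focus "Ingrid". Looking for thing = the recording, recipient = Rosa, setting = in August with some other agent — fact (2) has Louisa there. Refuted.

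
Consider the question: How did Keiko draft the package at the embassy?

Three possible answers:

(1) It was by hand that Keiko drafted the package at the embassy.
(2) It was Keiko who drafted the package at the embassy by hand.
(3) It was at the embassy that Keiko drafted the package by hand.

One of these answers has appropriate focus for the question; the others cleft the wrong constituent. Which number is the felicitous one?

The question word "how" targets the manner.
Option (1) clefts "by hand" — that matches what the question asks about.
Option (2) clefts "Keiko" — the subject (agent), not what was asked.
Option (3) clefts "at the embassy" — the location, not what was asked.
So the congruent reply is (1).

1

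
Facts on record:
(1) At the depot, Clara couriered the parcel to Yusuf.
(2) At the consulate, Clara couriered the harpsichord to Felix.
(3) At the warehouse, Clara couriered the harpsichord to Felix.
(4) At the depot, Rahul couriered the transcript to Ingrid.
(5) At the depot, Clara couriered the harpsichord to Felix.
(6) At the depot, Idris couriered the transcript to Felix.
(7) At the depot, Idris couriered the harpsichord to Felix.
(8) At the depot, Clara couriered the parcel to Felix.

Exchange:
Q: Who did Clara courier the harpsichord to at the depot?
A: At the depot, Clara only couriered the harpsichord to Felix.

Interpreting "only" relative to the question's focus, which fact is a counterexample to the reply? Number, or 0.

0

Answering "Who did ... to ...?" puts focus on the recipient — here, "Felix".
So "only" ranges over recipients; the rest (agent = Clara, thing = the harpsichord, setting = at the depot) is presupposed.
No fact keeps agent = Clara, thing = the harpsichord, setting = at the depot while changing the recipient; every other fact differs on something backgrounded. The reply stands.
(Fact (2) would refute a reading with focus on the setting — but that is not what the question asks.)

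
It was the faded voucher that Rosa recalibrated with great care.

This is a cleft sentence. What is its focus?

the faded voucher

In an it-cleft "It was X that/who ...", the clefted constituent X is the focus; the that/who-clause expresses the presupposed open proposition.
Here the focus is "the faded voucher". The backgrounded (presupposed) material includes "Rosa" and "with great care".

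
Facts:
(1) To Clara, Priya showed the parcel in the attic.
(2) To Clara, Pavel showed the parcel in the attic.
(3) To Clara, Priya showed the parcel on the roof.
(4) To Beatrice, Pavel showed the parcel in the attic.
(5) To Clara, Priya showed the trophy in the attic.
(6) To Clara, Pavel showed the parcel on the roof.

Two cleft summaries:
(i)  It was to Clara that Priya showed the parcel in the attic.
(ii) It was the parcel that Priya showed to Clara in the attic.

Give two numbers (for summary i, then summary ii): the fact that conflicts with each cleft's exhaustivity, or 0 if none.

0, 5

(i): focus "Clara". No fact shares same agent, thing, setting (Priya / the parcel / in the attic) with a different recipient. 0.
(ii): focus "the parcel". Looking for same agent, recipient, setting (Priya / Clara / in the attic) with some other thing — fact (5) has the trophy there. Refuted.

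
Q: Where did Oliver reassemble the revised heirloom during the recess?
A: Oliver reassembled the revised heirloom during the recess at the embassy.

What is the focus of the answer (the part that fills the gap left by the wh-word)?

The wh-word "where" asks about the location.
In the answer, "Oliver", "the revised heirloom" and "during the recess" are given — repeated from the question.
The constituent filling the location gap is "at the embassy"; that is the focus and would carry nuclear stress.

at the embassy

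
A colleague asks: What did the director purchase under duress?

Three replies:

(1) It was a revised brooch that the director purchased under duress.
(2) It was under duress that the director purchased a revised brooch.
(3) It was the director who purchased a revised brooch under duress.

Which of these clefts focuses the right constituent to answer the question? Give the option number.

The question word "what" targets the direct object.
Option (1) clefts "a revised brooch" — that matches what the question asks about.
Option (2) clefts "under duress" — the manner, not what was asked.
Option (3) clefts "the director" — the subject (agent), not what was asked.
So the congruent reply is (1).

1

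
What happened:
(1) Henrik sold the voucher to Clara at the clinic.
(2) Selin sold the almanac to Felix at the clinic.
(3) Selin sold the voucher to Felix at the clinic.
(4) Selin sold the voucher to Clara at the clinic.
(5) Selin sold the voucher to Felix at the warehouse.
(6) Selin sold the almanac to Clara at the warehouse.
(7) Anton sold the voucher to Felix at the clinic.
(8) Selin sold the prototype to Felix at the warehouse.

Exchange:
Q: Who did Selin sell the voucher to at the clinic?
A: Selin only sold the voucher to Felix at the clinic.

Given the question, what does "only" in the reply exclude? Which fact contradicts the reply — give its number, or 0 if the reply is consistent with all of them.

4

The question "Who did ... to ...?" targets the recipient, so in the reply the focus falls on "Felix".
"Only" then excludes alternative recipients while the background — agent = Selin, thing = the voucher, setting = at the clinic — is held fixed.
Fact (4) shares the background with a different recipient (Clara) — counterexample.
(Fact (2) would refute a reading with focus on the thing — but that is not what the question asks.)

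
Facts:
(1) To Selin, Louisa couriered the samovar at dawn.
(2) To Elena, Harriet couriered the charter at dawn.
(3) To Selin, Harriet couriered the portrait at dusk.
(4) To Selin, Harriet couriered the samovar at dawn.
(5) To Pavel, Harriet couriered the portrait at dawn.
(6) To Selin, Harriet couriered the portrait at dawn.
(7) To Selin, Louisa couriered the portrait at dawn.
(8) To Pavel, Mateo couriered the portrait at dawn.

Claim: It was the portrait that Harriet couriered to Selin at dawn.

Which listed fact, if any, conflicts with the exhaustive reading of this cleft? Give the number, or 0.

4

Focus of the cleft: "the portrait" (the thing). Presupposed background: agent = Harriet, recipient = Selin, setting = at dawn.
The exhaustive reading says no other thing fits that background.
But fact (4) also has agent = Harriet, recipient = Selin, setting = at dawn, with thing = the samovar — so the exhaustive reading fails.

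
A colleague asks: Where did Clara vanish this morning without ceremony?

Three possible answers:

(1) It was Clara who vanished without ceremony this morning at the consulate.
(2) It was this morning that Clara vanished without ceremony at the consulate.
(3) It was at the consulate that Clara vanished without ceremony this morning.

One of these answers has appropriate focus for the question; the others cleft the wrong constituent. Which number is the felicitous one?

3

The question word "where" targets the location.
Option (1) clefts "Clara" — the subject (agent), not what was asked.
Option (2) clefts "this morning" — the time, not what was asked.
Option (3) clefts "at the consulate" — that matches what the question asks about.
So the congruent reply is (3).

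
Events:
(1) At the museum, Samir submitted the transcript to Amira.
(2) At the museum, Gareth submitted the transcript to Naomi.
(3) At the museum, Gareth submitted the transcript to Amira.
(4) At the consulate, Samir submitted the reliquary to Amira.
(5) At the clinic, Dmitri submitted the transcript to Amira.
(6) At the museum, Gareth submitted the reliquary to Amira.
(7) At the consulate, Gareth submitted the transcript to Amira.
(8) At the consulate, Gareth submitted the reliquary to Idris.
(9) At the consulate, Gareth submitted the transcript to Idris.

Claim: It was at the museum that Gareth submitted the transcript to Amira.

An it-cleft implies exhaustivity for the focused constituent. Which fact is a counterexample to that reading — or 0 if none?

7

Focus of the cleft: "at the museum" (the setting). Presupposed background: Gareth as agent and the transcript as thing and Amira as recipient.
Exhaustivity: at the museum is the only setting satisfying that background.
But fact (7) also has Gareth as agent and the transcript as thing and Amira as recipient, with setting = at the consulate — so the exhaustive reading fails.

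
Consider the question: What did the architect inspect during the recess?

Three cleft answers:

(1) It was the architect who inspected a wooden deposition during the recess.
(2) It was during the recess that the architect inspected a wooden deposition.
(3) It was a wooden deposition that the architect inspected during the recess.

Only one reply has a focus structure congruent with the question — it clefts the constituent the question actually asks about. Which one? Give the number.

3

The question word "what" targets the direct object.
Option (1) clefts "the architect" — the subject (agent), not what was asked.
Option (2) clefts "during the recess" — the time, not what was asked.
Option (3) clefts "a wooden deposition" — that matches what the question asks about.
So the congruent reply is (3).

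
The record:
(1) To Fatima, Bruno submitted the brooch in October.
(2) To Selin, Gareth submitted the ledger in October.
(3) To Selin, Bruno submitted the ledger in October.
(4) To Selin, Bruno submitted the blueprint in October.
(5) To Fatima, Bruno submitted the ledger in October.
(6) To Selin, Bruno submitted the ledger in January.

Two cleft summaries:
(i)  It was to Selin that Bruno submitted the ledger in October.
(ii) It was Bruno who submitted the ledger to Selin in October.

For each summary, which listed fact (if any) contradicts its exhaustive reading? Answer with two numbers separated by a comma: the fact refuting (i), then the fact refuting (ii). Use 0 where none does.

(i): focus "Selin". Looking for Bruno as agent and the ledger as thing and in October as setting with some other recipient — fact (5) has Fatima there. Refuted.
(ii): focus "Bruno". Looking for the ledger as thing and Selin as recipient and in October as setting with some other agent — fact (2) has Gareth there. Refuted.

5, 2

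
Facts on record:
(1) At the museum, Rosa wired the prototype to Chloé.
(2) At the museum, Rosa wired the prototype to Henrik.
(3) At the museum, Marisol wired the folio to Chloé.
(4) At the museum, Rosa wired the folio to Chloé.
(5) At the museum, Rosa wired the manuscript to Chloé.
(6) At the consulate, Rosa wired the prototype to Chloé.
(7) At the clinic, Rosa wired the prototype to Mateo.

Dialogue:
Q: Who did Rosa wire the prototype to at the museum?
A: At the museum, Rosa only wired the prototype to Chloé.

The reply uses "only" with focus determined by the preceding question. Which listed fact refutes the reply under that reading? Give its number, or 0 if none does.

2

The question "Who did ... to ...?" targets the recipient, so in the reply the focus falls on "Chloé".
So "only" ranges over recipients; the rest (Rosa as agent and the prototype as thing and at the museum as setting) is presupposed.
Fact (2) keeps Rosa as agent and the prototype as thing and at the museum as setting but has recipient = Henrik; that refutes the reply.
(Fact (6) would refute a reading with focus on the setting — but that is not what the question asks.)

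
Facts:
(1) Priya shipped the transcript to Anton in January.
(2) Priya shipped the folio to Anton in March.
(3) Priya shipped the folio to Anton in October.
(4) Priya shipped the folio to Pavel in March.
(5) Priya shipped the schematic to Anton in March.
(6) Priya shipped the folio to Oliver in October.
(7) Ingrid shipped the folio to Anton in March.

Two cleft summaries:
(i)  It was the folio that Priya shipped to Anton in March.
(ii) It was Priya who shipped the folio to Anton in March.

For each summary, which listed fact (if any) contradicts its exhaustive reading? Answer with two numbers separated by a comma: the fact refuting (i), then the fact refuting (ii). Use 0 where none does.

5, 7

Summary (i) focuses "the folio" (the thing); background agent = Priya, recipient = Anton, setting = in March. Fact (5) matches that background with thing = the schematic — refutes (i).
Summary (ii) focuses "Priya" (the agent); background thing = the folio, recipient = Anton, setting = in March. Fact (7) matches that background with agent = Ingrid — refutes (ii).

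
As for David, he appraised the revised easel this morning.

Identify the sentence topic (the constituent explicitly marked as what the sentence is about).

David

The construction explicitly marks "David" as what the sentence is about — the topic.
The remainder of the clause is the comment (what is said about the topic).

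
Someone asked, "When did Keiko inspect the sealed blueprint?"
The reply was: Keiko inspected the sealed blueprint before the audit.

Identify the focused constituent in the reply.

before the audit

The wh-word "when" asks about the time.
In the answer, "Keiko" and "the sealed blueprint" are given — repeated from the question.
The constituent filling the time gap is "before the audit"; that is the focus and would carry nuclear stress.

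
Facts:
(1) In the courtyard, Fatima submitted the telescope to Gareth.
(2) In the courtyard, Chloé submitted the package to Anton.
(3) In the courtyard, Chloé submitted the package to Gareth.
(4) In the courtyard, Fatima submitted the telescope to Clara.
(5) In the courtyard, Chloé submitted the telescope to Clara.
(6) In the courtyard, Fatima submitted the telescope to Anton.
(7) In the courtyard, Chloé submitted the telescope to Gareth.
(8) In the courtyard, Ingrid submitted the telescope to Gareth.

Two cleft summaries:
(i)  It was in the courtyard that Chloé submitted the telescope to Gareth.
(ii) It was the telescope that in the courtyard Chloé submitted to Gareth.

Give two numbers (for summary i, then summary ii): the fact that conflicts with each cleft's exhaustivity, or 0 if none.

Summary (i) focuses "in the courtyard" (the setting); background agent = Chloé, thing = the telescope, recipient = Gareth. No fact matches that background with a different setting, so 0.
Summary (ii) focuses "the telescope" (the thing); background agent = Chloé, recipient = Gareth, setting = in the courtyard. Fact (3) matches that background with thing = the package — refutes (ii).

0, 3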